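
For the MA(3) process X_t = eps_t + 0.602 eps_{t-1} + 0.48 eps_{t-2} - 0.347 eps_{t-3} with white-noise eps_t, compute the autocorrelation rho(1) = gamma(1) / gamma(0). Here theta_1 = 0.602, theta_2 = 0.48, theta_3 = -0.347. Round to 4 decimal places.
\rho(1) = 0.4228

For an MA(q) process with theta_0 = 1, the autocovariance is
  gamma(k) = sigma^2 * sum_{i=0..q-k} theta_i * theta_{i+k},
and rho(k) = gamma(k) / gamma(0). Sigma^2 cancels.
  numerator   = (1)*(0.602) + (0.602)*(0.48) + (0.48)*(-0.347) = 0.7244.
  denominator = (1)^2 + (0.602)^2 + (0.48)^2 + (-0.347)^2 = 1.713213.
  rho(1) = 0.7244 / 1.713213 = 0.4228.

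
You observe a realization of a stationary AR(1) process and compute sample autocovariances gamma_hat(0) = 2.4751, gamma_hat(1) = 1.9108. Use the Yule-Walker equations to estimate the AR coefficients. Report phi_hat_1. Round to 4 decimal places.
\hat\phi_{1} = 0.7720

The Yule-Walker equations for an AR(p) process read, in matrix form,
  Gamma_p phi = r_p,   with   (Gamma_p)_{ij} = gamma(|i - j|),
                       (r_p)_i = gamma(i),   i,j = 1..p.
Substitute the sample gammas (Toeplitz matrix and right-hand side of size 1):
  Gamma_p = [[2.4751]]
  r_p     = [1.9108]
With p = 1 this is the single equation gamma(0) phi_1 = gamma(1):
  phi_hat_1 = gamma(1) / gamma(0) = 1.9108 / 2.4751 = 0.7720.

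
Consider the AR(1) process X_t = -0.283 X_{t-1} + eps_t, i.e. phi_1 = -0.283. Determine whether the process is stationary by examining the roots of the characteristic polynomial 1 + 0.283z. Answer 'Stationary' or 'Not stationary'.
\text{Stationary}

The AR(p) characteristic polynomial is P(z) = 1 + 0.283z.
Stationarity requires all roots to lie outside the unit circle, i.e. |z| > 1 for every root.
This is linear in z: 1 + (0.283) z = 0  =>  z = -1/(0.283) = -3.533569,  |z| = 3.533569.
Moduli of all roots: 3.5336.
All moduli strictly greater than 1? Yes.
Verdict: Stationary.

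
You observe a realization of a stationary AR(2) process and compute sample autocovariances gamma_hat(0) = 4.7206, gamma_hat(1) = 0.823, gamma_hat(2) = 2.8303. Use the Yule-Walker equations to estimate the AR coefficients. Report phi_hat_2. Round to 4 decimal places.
\hat\phi_{2} = 0.5870

The Yule-Walker equations for an AR(p) process read, in matrix form,
  Gamma_p phi = r_p,   with   (Gamma_p)_{ij} = gamma(|i - j|),
                       (r_p)_i = gamma(i),   i,j = 1..p.
Substitute the sample gammas (Toeplitz matrix and right-hand side of size 2):
  Gamma_p = [[4.7206, 0.823], [0.823, 4.7206]]
  r_p     = [0.823, 2.8303]
Written out:
  4.7206 phi_1 + 0.823 phi_2 = 0.823
  0.823 phi_1 + 4.7206 phi_2 = 2.8303
Solve by Cramer's rule:
  det = gamma(0)^2 - gamma(1)^2 = (4.7206)^2 - (0.823)^2 = 22.28406436 - 0.677329 = 21.60673536
  phi_hat_1 = [gamma(1) gamma(0) - gamma(1) gamma(2)] / det = [(0.823)(4.7206) - (0.823)(2.8303)] / 21.60673536 = 1.5557169 / 21.60673536 = 0.072
  phi_hat_2 = [gamma(0) gamma(2) - gamma(1)^2] / det = [(4.7206)(2.8303) - (0.823)^2] / 21.60673536 = 12.68338518 / 21.60673536 = 0.587
So phi_hat = [0.0720, 0.5870].
Therefore phi_hat_2 = 0.5870.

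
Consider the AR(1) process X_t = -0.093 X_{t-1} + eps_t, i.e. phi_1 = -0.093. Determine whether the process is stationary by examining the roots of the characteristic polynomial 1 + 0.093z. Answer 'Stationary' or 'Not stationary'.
\text{Stationary}

The AR(p) characteristic polynomial is P(z) = 1 + 0.093z.
Stationarity requires all roots to lie outside the unit circle, i.e. |z| > 1 for every root.
This is linear in z: 1 + (0.093) z = 0  =>  z = -1/(0.093) = -10.752688,  |z| = 10.752688.
Moduli of all roots: 10.7527.
All moduli strictly greater than 1? Yes.
Verdict: Stationary.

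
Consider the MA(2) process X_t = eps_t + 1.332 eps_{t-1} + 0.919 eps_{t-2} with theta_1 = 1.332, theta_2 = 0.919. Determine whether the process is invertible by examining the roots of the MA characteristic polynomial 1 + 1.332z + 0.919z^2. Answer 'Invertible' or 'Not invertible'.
\text{Invertible}

The MA(q) characteristic polynomial is P(z) = 1 + 1.332z + 0.919z^2.
Invertibility requires all roots to lie outside the unit circle, i.e. |z| > 1 for every root.
Set 1 + (1.332) z + (0.919) z^2 = 0, i.e. a z^2 + b z + c = 0 with a = 0.919, b = 1.332, c = 1.
Discriminant D = b^2 - 4ac = (1.332)^2 - 4*(0.919)*1 = 1.774224 - (3.676) = -1.901776.
D < 0, so the roots are the complex-conjugate pair z = (-b +/- i sqrt(-D)) / (2a) = -0.7247 +/- 0.7503i.
For a conjugate pair |z|^2 = z * conj(z) = (product of roots) = c/a = 1/(0.919) = 1.088139, so |z| = sqrt(1.088139) = 1.0431 for both roots.
Moduli of all roots: 1.0431, 1.0431.
All moduli strictly greater than 1? Yes.
Verdict: Invertible.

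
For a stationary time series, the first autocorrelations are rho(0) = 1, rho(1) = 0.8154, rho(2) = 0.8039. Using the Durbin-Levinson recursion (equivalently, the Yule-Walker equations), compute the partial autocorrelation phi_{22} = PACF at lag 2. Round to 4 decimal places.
\phi_{22} = 0.4148

The PACF at lag k is phi_{kk}, the last component of the solution
to the Yule-Walker system G_k phi = r_k where
  (G_k)_{ij} = rho(|i - j|), (r_k)_i = rho(i), i,j = 1..k.
Equivalently, Durbin-Levinson gives phi_{kk} iteratively:
  phi_{11} = rho(1)
  phi_{kk} = [rho(k) - sum_{j=1..k-1} phi_{k-1,j} rho(k-j)]
            / [1 - sum_{j=1..k-1} phi_{k-1,j} rho(j)],
  phi_{k,j} = phi_{k-1,j} - phi_{kk} phi_{k-1,k-j},  j = 1..k-1.
Step k = 1:
  phi_11 = rho(1) = 0.8154.
Step k = 2:
  phi_22 = [rho(2) - phi_11 rho(1)] / [1 - phi_11 rho(1)] = [0.8039 - (0.8154)(0.8154)] / [1 - (0.8154)(0.8154)]
         = 0.13902284 / 0.33512284 = 0.4148.
Therefore phi_{22} = 0.4148.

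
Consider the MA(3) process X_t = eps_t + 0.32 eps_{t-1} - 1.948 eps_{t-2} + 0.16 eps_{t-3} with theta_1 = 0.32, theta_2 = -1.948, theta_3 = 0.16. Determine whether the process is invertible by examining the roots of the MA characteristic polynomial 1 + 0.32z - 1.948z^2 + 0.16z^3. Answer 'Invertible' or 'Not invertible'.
\text{Not invertible}

The MA(q) characteristic polynomial is P(z) = 1 + 0.32z - 1.948z^2 + 0.16z^3.
Invertibility requires all roots to lie outside the unit circle, i.e. |z| > 1 for every root.
Degree 3: look for a simple real root z0 first, then factor out (1 - z/z0) and solve the remaining quadratic.
Testing z0 = -0.625: P(-0.625) = 1 + (0.32)(-0.625) + (-1.948)(-0.625)^2 + (0.16)(-0.625)^3
  = 1 + (-0.2) + (-0.760937) + (-0.039062) = 0.  So z_0 = -0.625 is a root, |z_0| = 0.625.
Divide out the factor (1 + 1.6 z) = (1 - z/z0) (since 1/z0 = -1.6):
  P(z) = (1 + 1.6 z)(1 + (-1.28) z + (0.1) z^2)
  [check: z-coef -1.28 - (-1.6) = 0.32; z^2-coef 0.1 - (-1.6)(-1.28) = -1.948; z^3-coef -(-1.6)(0.1) = 0.16.]
Remaining roots from the quadratic factor 1 + (-1.28) z + (0.1) z^2:
  Set 1 + (-1.28) z + (0.1) z^2 = 0, i.e. a z^2 + b z + c = 0 with a = 0.1, b = -1.28, c = 1.
  Discriminant D = b^2 - 4ac = (-1.28)^2 - 4*(0.1)*1 = 1.6384 - (0.4) = 1.2384.
  D >= 0, so the roots are real: z = (-b +/- sqrt(D)) / (2a) = (1.28 +/- 1.112834) / (0.2).
    z_1 = (1.28 + 1.112834) / (0.2) = 11.9642,   |z_1| = 11.9642.
    z_2 = (1.28 - 1.112834) / (0.2) = 0.8358,   |z_2| = 0.8358.
Moduli of all roots: 0.6250, 11.9642, 0.8358.
All moduli strictly greater than 1? No.
Verdict: Not invertible.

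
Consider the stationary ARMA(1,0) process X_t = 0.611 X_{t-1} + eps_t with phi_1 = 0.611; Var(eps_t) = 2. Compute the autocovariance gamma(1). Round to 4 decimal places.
\gamma(1) = 1.9500

Multiply the model equation by X_{t-k} and take expectations. With theta_0 = psi_0 = 1 and psi_j the MA(infinity) weights, this gives
  gamma(k) - sum_i phi_i gamma(k-i) = c_k,
  c_k = sigma^2 * sum_{j=k..q} theta_j psi_{j-k}   (c_k = 0 for k > q),
using gamma(-m) = gamma(m).
Pure AR (q = 0): c_0 = sigma^2 = 2, c_k = 0 for k >= 1.
Equations for k = 0 and k = 1 (AR order 1):
  gamma(0) = phi_1 gamma(1) + c_0
  gamma(1) = phi_1 gamma(0) + c_1
Substituting the second into the first: gamma(0) (1 - phi_1^2) = c_0 + phi_1 c_1, so
  gamma(0) = c_0 / (1 - phi_1^2) = 2 / (1 - (0.611)^2) = 2 / 0.626679 = 3.191427.
  gamma(1) = phi_1 gamma(0) = (0.611)(3.191427) = 1.949962.
Therefore gamma(1) = 1.9500 (to 4 decimal places).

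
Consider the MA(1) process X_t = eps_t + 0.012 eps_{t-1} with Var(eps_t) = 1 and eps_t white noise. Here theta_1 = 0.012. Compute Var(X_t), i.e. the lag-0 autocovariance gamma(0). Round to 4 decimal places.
\gamma(0) = 1.0001

For an MA(q) process X_t = eps_t + sum_i theta_i eps_{t-i} with
Var(eps_t) = sigma^2, the variance is
  gamma(0) = sigma^2 * (1 + sum_i theta_i^2).
  sum_i theta_i^2 = (0.012)^2 = 0.000144.
  gamma(0) = 1 * (1 + 0.000144) = 1 * 1.000144 = 1.000144, which rounds to 1.0001.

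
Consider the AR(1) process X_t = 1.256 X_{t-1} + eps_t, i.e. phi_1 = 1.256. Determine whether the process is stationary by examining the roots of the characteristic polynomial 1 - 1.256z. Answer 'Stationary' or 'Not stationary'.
\text{Not stationary}

The AR(p) characteristic polynomial is P(z) = 1 - 1.256z.
Stationarity requires all roots to lie outside the unit circle, i.e. |z| > 1 for every root.
This is linear in z: 1 + (-1.256) z = 0  =>  z = -1/(-1.256) = 0.796178,  |z| = 0.796178.
Moduli of all roots: 0.7962.
All moduli strictly greater than 1? No.
Verdict: Not stationary.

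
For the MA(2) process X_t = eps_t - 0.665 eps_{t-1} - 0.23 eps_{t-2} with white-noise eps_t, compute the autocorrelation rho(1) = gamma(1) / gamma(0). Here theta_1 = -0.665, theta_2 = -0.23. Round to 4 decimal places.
\rho(1) = -0.3425

For an MA(q) process with theta_0 = 1, the autocovariance is
  gamma(k) = sigma^2 * sum_{i=0..q-k} theta_i * theta_{i+k},
and rho(k) = gamma(k) / gamma(0). Sigma^2 cancels.
  numerator   = (1)*(-0.665) + (-0.665)*(-0.23) = -0.51205.
  denominator = (1)^2 + (-0.665)^2 + (-0.23)^2 = 1.495125.
  rho(1) = -0.51205 / 1.495125 = -0.3425.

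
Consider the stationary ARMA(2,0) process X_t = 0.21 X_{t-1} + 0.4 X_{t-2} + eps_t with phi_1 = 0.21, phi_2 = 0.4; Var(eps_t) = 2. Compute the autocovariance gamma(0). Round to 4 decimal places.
\gamma(0) = 2.7133

Multiply the model equation by X_{t-k} and take expectations. With theta_0 = psi_0 = 1 and psi_j the MA(infinity) weights, this gives
  gamma(k) - sum_i phi_i gamma(k-i) = c_k,
  c_k = sigma^2 * sum_{j=k..q} theta_j psi_{j-k}   (c_k = 0 for k > q),
using gamma(-m) = gamma(m).
Pure AR (q = 0): c_0 = sigma^2 = 2, c_k = 0 for k >= 1.
Equations for k = 0, 1, 2 (AR order 2, c_2 = 0):
  (E0) gamma(0) = phi_1 gamma(1) + phi_2 gamma(2) + c_0
  (E1) gamma(1) = phi_1 gamma(0) + phi_2 gamma(1) + c_1
  (E2) gamma(2) = phi_1 gamma(1) + phi_2 gamma(0)
From (E1): gamma(1) = A gamma(0) + B with
  A = phi_1 / (1 - phi_2) = 0.21 / 0.6 = 0.35,   B = c_1 / (1 - phi_2) = 0 / 0.6 = 0.
Insert (E2) into (E0): gamma(0) (1 - phi_2^2) = phi_1 (1 + phi_2) gamma(1) + c_0.
  phi_1 (1 + phi_2) = (0.21)(1.4) = 0.294,   1 - phi_2^2 = 0.84.
Replace gamma(1) by A gamma(0) + B and collect gamma(0):
  gamma(0) [0.84 - (0.294)(0.35)] = c_0 = 2
  gamma(0) * 0.7371 = 2
  gamma(0) = 2 / 0.7371 = 2.713336.
Therefore gamma(0) = 2.7133 (to 4 decimal places).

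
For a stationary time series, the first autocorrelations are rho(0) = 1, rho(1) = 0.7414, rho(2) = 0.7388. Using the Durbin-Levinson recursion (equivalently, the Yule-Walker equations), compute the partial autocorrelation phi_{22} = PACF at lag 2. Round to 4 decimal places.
\phi_{22} = 0.4200

The PACF at lag k is phi_{kk}, the last component of the solution
to the Yule-Walker system G_k phi = r_k where
  (G_k)_{ij} = rho(|i - j|), (r_k)_i = rho(i), i,j = 1..k.
Equivalently, Durbin-Levinson gives phi_{kk} iteratively:
  phi_{11} = rho(1)
  phi_{kk} = [rho(k) - sum_{j=1..k-1} phi_{k-1,j} rho(k-j)]
            / [1 - sum_{j=1..k-1} phi_{k-1,j} rho(j)],
  phi_{k,j} = phi_{k-1,j} - phi_{kk} phi_{k-1,k-j},  j = 1..k-1.
Step k = 1:
  phi_11 = rho(1) = 0.7414.
Step k = 2:
  phi_22 = [rho(2) - phi_11 rho(1)] / [1 - phi_11 rho(1)] = [0.7388 - (0.7414)(0.7414)] / [1 - (0.7414)(0.7414)]
         = 0.18912604 / 0.45032604 = 0.42.
Therefore phi_{22} = 0.4200.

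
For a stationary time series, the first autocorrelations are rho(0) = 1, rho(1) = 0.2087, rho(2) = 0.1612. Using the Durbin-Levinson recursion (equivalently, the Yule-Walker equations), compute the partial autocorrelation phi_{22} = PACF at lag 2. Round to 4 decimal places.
\phi_{22} = 0.1230

The PACF at lag k is phi_{kk}, the last component of the solution
to the Yule-Walker system G_k phi = r_k where
  (G_k)_{ij} = rho(|i - j|), (r_k)_i = rho(i), i,j = 1..k.
Equivalently, Durbin-Levinson gives phi_{kk} iteratively:
  phi_{11} = rho(1)
  phi_{kk} = [rho(k) - sum_{j=1..k-1} phi_{k-1,j} rho(k-j)]
            / [1 - sum_{j=1..k-1} phi_{k-1,j} rho(j)],
  phi_{k,j} = phi_{k-1,j} - phi_{kk} phi_{k-1,k-j},  j = 1..k-1.
Step k = 1:
  phi_11 = rho(1) = 0.2087.
Step k = 2:
  phi_22 = [rho(2) - phi_11 rho(1)] / [1 - phi_11 rho(1)] = [0.1612 - (0.2087)(0.2087)] / [1 - (0.2087)(0.2087)]
         = 0.11764431 / 0.95644431 = 0.123.
Therefore phi_{22} = 0.1230.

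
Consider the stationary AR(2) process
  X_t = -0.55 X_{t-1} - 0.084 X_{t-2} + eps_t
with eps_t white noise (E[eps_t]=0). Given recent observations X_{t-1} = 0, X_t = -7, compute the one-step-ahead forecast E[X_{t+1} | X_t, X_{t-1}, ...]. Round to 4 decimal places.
E[X_{t+1} \mid \mathcal F_t] = 3.8500

For an AR(p) model X_t = c + sum_i phi_i X_{t-i} + eps_t, the
one-step-ahead conditional mean is
  E[X_{t+1} | X_t, ...] = c + sum_i phi_i X_{t+1-i}.
Substitute known values:
  E[X_{t+1} | ...] = (-0.55) * (-7) + (-0.084) * (0)
                   = 3.8500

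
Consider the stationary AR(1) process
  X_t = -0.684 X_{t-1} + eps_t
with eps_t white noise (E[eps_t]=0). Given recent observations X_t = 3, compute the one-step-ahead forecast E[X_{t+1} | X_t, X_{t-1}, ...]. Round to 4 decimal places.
E[X_{t+1} \mid \mathcal F_t] = -2.0520

For an AR(p) model X_t = c + sum_i phi_i X_{t-i} + eps_t, the
one-step-ahead conditional mean is
  E[X_{t+1} | X_t, ...] = c + sum_i phi_i X_{t+1-i}.
Substitute known values:
  E[X_{t+1} | ...] = (-0.684) * (3)
                   = -2.0520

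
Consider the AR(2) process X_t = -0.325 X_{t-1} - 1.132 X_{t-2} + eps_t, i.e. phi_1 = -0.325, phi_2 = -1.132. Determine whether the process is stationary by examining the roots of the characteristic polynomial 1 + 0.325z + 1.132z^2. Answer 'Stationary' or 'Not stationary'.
\text{Not stationary}

The AR(p) characteristic polynomial is P(z) = 1 + 0.325z + 1.132z^2.
Stationarity requires all roots to lie outside the unit circle, i.e. |z| > 1 for every root.
Set 1 + (0.325) z + (1.132) z^2 = 0, i.e. a z^2 + b z + c = 0 with a = 1.132, b = 0.325, c = 1.
Discriminant D = b^2 - 4ac = (0.325)^2 - 4*(1.132)*1 = 0.105625 - (4.528) = -4.422375.
D < 0, so the roots are the complex-conjugate pair z = (-b +/- i sqrt(-D)) / (2a) = -0.1436 +/- 0.9289i.
For a conjugate pair |z|^2 = z * conj(z) = (product of roots) = c/a = 1/(1.132) = 0.883392, so |z| = sqrt(0.883392) = 0.9399 for both roots.
Moduli of all roots: 0.9399, 0.9399.
All moduli strictly greater than 1? No.
Verdict: Not stationary.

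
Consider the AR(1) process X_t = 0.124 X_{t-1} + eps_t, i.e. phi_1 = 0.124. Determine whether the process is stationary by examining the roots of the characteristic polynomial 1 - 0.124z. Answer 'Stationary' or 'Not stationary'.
\text{Stationary}

The AR(p) characteristic polynomial is P(z) = 1 - 0.124z.
Stationarity requires all roots to lie outside the unit circle, i.e. |z| > 1 for every root.
This is linear in z: 1 + (-0.124) z = 0  =>  z = -1/(-0.124) = 8.064516,  |z| = 8.064516.
Moduli of all roots: 8.0645.
All moduli strictly greater than 1? Yes.
Verdict: Stationary.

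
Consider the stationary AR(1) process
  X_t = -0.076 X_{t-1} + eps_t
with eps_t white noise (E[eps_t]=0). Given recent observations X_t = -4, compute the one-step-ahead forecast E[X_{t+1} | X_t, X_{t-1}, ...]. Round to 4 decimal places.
E[X_{t+1} \mid \mathcal F_t] = 0.3040

For an AR(p) model X_t = c + sum_i phi_i X_{t-i} + eps_t, the
one-step-ahead conditional mean is
  E[X_{t+1} | X_t, ...] = c + sum_i phi_i X_{t+1-i}.
Substitute known values:
  E[X_{t+1} | ...] = (-0.076) * (-4)
                   = 0.3040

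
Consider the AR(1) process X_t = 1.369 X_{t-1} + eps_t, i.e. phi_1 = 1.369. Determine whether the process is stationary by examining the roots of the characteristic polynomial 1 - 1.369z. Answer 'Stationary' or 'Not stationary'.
\text{Not stationary}

The AR(p) characteristic polynomial is P(z) = 1 - 1.369z.
Stationarity requires all roots to lie outside the unit circle, i.e. |z| > 1 for every root.
This is linear in z: 1 + (-1.369) z = 0  =>  z = -1/(-1.369) = 0.73046,  |z| = 0.73046.
Moduli of all roots: 0.7305.
All moduli strictly greater than 1? No.
Verdict: Not stationary.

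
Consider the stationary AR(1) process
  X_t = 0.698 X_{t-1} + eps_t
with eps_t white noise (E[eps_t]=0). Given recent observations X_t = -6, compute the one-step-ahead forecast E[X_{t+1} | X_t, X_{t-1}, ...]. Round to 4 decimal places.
E[X_{t+1} \mid \mathcal F_t] = -4.1880

For an AR(p) model X_t = c + sum_i phi_i X_{t-i} + eps_t, the
one-step-ahead conditional mean is
  E[X_{t+1} | X_t, ...] = c + sum_i phi_i X_{t+1-i}.
Substitute known values:
  E[X_{t+1} | ...] = (0.698) * (-6)
                   = -4.1880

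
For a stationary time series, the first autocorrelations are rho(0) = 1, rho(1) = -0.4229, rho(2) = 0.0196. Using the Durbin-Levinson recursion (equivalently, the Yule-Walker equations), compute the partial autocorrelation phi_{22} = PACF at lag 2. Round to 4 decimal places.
\phi_{22} = -0.1939

The PACF at lag k is phi_{kk}, the last component of the solution
to the Yule-Walker system G_k phi = r_k where
  (G_k)_{ij} = rho(|i - j|), (r_k)_i = rho(i), i,j = 1..k.
Equivalently, Durbin-Levinson gives phi_{kk} iteratively:
  phi_{11} = rho(1)
  phi_{kk} = [rho(k) - sum_{j=1..k-1} phi_{k-1,j} rho(k-j)]
            / [1 - sum_{j=1..k-1} phi_{k-1,j} rho(j)],
  phi_{k,j} = phi_{k-1,j} - phi_{kk} phi_{k-1,k-j},  j = 1..k-1.
Step k = 1:
  phi_11 = rho(1) = -0.4229.
Step k = 2:
  phi_22 = [rho(2) - phi_11 rho(1)] / [1 - phi_11 rho(1)] = [0.0196 - (-0.4229)(-0.4229)] / [1 - (-0.4229)(-0.4229)]
         = -0.15924441 / 0.82115559 = -0.1939.
Therefore phi_{22} = -0.1939.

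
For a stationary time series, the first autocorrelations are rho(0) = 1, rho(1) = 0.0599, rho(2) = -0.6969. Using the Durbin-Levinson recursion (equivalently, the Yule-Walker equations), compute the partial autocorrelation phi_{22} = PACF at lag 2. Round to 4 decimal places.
\phi_{22} = -0.7030

The PACF at lag k is phi_{kk}, the last component of the solution
to the Yule-Walker system G_k phi = r_k where
  (G_k)_{ij} = rho(|i - j|), (r_k)_i = rho(i), i,j = 1..k.
Equivalently, Durbin-Levinson gives phi_{kk} iteratively:
  phi_{11} = rho(1)
  phi_{kk} = [rho(k) - sum_{j=1..k-1} phi_{k-1,j} rho(k-j)]
            / [1 - sum_{j=1..k-1} phi_{k-1,j} rho(j)],
  phi_{k,j} = phi_{k-1,j} - phi_{kk} phi_{k-1,k-j},  j = 1..k-1.
Step k = 1:
  phi_11 = rho(1) = 0.0599.
Step k = 2:
  phi_22 = [rho(2) - phi_11 rho(1)] / [1 - phi_11 rho(1)] = [-0.6969 - (0.0599)(0.0599)] / [1 - (0.0599)(0.0599)]
         = -0.70048801 / 0.99641199 = -0.703.
Therefore phi_{22} = -0.7030.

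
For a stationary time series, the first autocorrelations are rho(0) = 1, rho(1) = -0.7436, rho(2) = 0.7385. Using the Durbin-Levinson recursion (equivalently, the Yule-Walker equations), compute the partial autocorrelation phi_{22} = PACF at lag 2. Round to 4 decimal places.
\phi_{22} = 0.4151

The PACF at lag k is phi_{kk}, the last component of the solution
to the Yule-Walker system G_k phi = r_k where
  (G_k)_{ij} = rho(|i - j|), (r_k)_i = rho(i), i,j = 1..k.
Equivalently, Durbin-Levinson gives phi_{kk} iteratively:
  phi_{11} = rho(1)
  phi_{kk} = [rho(k) - sum_{j=1..k-1} phi_{k-1,j} rho(k-j)]
            / [1 - sum_{j=1..k-1} phi_{k-1,j} rho(j)],
  phi_{k,j} = phi_{k-1,j} - phi_{kk} phi_{k-1,k-j},  j = 1..k-1.
Step k = 1:
  phi_11 = rho(1) = -0.7436.
Step k = 2:
  phi_22 = [rho(2) - phi_11 rho(1)] / [1 - phi_11 rho(1)] = [0.7385 - (-0.7436)(-0.7436)] / [1 - (-0.7436)(-0.7436)]
         = 0.18555904 / 0.44705904 = 0.4151.
Therefore phi_{22} = 0.4151.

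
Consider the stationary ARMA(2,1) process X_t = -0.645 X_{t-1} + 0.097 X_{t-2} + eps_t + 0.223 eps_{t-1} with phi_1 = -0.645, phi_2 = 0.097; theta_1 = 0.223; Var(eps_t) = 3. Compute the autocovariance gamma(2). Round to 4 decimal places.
\gamma(2) = 2.0435

Multiply the model equation by X_{t-k} and take expectations. With theta_0 = psi_0 = 1 and psi_j the MA(infinity) weights, this gives
  gamma(k) - sum_i phi_i gamma(k-i) = c_k,
  c_k = sigma^2 * sum_{j=k..q} theta_j psi_{j-k}   (c_k = 0 for k > q),
using gamma(-m) = gamma(m).
psi-weights needed (psi_j = theta_j + sum_i phi_i psi_{j-i}):
  psi_1 = theta_1 + phi_1 = 0.223 + (-0.645) = -0.422
Right-hand sides:
  c_0 = sigma^2 (1 + theta_1 psi_1) = 3 * (1 + (0.223)(-0.422)) = 3 * 0.905894 = 2.717682
  c_1 = sigma^2 theta_1 = 3 * (0.223) = 0.669
  c_2 = 0
Equations for k = 0, 1, 2 (AR order 2, c_2 = 0):
  (E0) gamma(0) = phi_1 gamma(1) + phi_2 gamma(2) + c_0
  (E1) gamma(1) = phi_1 gamma(0) + phi_2 gamma(1) + c_1
  (E2) gamma(2) = phi_1 gamma(1) + phi_2 gamma(0)
From (E1): gamma(1) = A gamma(0) + B with
  A = phi_1 / (1 - phi_2) = -0.645 / 0.903 = -0.714286,   B = c_1 / (1 - phi_2) = 0.669 / 0.903 = 0.740864.
Insert (E2) into (E0): gamma(0) (1 - phi_2^2) = phi_1 (1 + phi_2) gamma(1) + c_0.
  phi_1 (1 + phi_2) = (-0.645)(1.097) = -0.707565,   1 - phi_2^2 = 0.990591.
Replace gamma(1) by A gamma(0) + B and collect gamma(0):
  gamma(0) [0.990591 - (-0.707565)(-0.714286)] = (-0.707565)(0.740864) + 2.717682
  gamma(0) * 0.485187 = 2.193473
  gamma(0) = 2.193473 / 0.485187 = 4.520877.
  gamma(1) = A gamma(0) + B = (-0.714286)(4.520877) + (0.740864) = -2.488334.
  gamma(2) = phi_1 gamma(1) + phi_2 gamma(0) = (-0.645)(-2.488334) + (0.097)(4.520877) = 2.043501.
Therefore gamma(2) = 2.0435 (to 4 decimal places).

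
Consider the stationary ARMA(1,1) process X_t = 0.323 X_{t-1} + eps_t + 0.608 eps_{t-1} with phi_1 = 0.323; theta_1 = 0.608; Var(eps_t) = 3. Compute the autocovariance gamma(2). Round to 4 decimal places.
\gamma(2) = 1.2050

Multiply the model equation by X_{t-k} and take expectations. With theta_0 = psi_0 = 1 and psi_j the MA(infinity) weights, this gives
  gamma(k) - sum_i phi_i gamma(k-i) = c_k,
  c_k = sigma^2 * sum_{j=k..q} theta_j psi_{j-k}   (c_k = 0 for k > q),
using gamma(-m) = gamma(m).
psi-weights needed (psi_j = theta_j + sum_i phi_i psi_{j-i}):
  psi_1 = theta_1 + phi_1 = 0.608 + (0.323) = 0.931
Right-hand sides:
  c_0 = sigma^2 (1 + theta_1 psi_1) = 3 * (1 + (0.608)(0.931)) = 3 * 1.566048 = 4.698144
  c_1 = sigma^2 theta_1 = 3 * (0.608) = 1.824
  c_2 = 0
Equations for k = 0 and k = 1 (AR order 1):
  gamma(0) = phi_1 gamma(1) + c_0
  gamma(1) = phi_1 gamma(0) + c_1
Substituting the second into the first: gamma(0) (1 - phi_1^2) = c_0 + phi_1 c_1, so
  gamma(0) = (c_0 + phi_1 c_1) / (1 - phi_1^2) = (4.698144 + (0.323)(1.824)) / (1 - (0.323)^2) = 5.287296 / 0.895671 = 5.903168.
  gamma(1) = phi_1 gamma(0) + c_1 = (0.323)(5.903168) + (1.824) = 3.730723.
For k = 2 (> q): gamma(2) = phi_1 gamma(1) = (0.323)(3.730723) = 1.205024.
Therefore gamma(2) = 1.2050 (to 4 decimal places).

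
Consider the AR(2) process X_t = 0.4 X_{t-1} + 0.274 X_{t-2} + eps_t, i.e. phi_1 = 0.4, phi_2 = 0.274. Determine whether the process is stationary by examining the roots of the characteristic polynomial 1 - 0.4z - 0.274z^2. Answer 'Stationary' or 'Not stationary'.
\text{Stationary}

The AR(p) characteristic polynomial is P(z) = 1 - 0.4z - 0.274z^2.
Stationarity requires all roots to lie outside the unit circle, i.e. |z| > 1 for every root.
Set 1 + (-0.4) z + (-0.274) z^2 = 0, i.e. a z^2 + b z + c = 0 with a = -0.274, b = -0.4, c = 1.
Discriminant D = b^2 - 4ac = (-0.4)^2 - 4*(-0.274)*1 = 0.16 - (-1.096) = 1.256.
D >= 0, so the roots are real: z = (-b +/- sqrt(D)) / (2a) = (0.4 +/- 1.120714) / (-0.548).
  z_1 = (0.4 + 1.120714) / (-0.548) = -2.775,   |z_1| = 2.775.
  z_2 = (0.4 - 1.120714) / (-0.548) = 1.3152,   |z_2| = 1.3152.
Moduli of all roots: 2.7750, 1.3152.
All moduli strictly greater than 1? Yes.
Verdict: Stationary.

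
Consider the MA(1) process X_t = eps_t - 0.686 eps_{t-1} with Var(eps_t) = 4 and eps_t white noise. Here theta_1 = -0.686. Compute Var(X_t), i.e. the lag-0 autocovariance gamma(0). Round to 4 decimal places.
\gamma(0) = 5.8824

For an MA(q) process X_t = eps_t + sum_i theta_i eps_{t-i} with
Var(eps_t) = sigma^2, the variance is
  gamma(0) = sigma^2 * (1 + sum_i theta_i^2).
  sum_i theta_i^2 = (-0.686)^2 = 0.470596.
  gamma(0) = 4 * (1 + 0.470596) = 4 * 1.470596 = 5.882384, which rounds to 5.8824.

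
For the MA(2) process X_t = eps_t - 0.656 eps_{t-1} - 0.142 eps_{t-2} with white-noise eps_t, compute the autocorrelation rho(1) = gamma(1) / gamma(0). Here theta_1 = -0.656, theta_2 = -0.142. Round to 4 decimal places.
\rho(1) = -0.3880

For an MA(q) process with theta_0 = 1, the autocovariance is
  gamma(k) = sigma^2 * sum_{i=0..q-k} theta_i * theta_{i+k},
and rho(k) = gamma(k) / gamma(0). Sigma^2 cancels.
  numerator   = (1)*(-0.656) + (-0.656)*(-0.142) = -0.562848.
  denominator = (1)^2 + (-0.656)^2 + (-0.142)^2 = 1.4505.
  rho(1) = -0.562848 / 1.4505 = -0.3880.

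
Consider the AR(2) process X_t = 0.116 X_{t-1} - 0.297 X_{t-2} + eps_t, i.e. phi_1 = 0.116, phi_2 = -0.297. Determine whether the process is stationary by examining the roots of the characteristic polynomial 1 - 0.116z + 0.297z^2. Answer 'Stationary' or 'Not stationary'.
\text{Stationary}

The AR(p) characteristic polynomial is P(z) = 1 - 0.116z + 0.297z^2.
Stationarity requires all roots to lie outside the unit circle, i.e. |z| > 1 for every root.
Set 1 + (-0.116) z + (0.297) z^2 = 0, i.e. a z^2 + b z + c = 0 with a = 0.297, b = -0.116, c = 1.
Discriminant D = b^2 - 4ac = (-0.116)^2 - 4*(0.297)*1 = 0.013456 - (1.188) = -1.174544.
D < 0, so the roots are the complex-conjugate pair z = (-b +/- i sqrt(-D)) / (2a) = 0.1953 +/- 1.8245i.
For a conjugate pair |z|^2 = z * conj(z) = (product of roots) = c/a = 1/(0.297) = 3.367003, so |z| = sqrt(3.367003) = 1.8349 for both roots.
Moduli of all roots: 1.8349, 1.8349.
All moduli strictly greater than 1? Yes.
Verdict: Stationary.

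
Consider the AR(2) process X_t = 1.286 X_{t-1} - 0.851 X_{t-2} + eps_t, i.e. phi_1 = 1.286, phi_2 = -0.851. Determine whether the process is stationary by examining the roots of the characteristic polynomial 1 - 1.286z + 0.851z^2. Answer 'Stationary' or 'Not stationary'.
\text{Stationary}

The AR(p) characteristic polynomial is P(z) = 1 - 1.286z + 0.851z^2.
Stationarity requires all roots to lie outside the unit circle, i.e. |z| > 1 for every root.
Set 1 + (-1.286) z + (0.851) z^2 = 0, i.e. a z^2 + b z + c = 0 with a = 0.851, b = -1.286, c = 1.
Discriminant D = b^2 - 4ac = (-1.286)^2 - 4*(0.851)*1 = 1.653796 - (3.404) = -1.750204.
D < 0, so the roots are the complex-conjugate pair z = (-b +/- i sqrt(-D)) / (2a) = 0.7556 +/- 0.7773i.
For a conjugate pair |z|^2 = z * conj(z) = (product of roots) = c/a = 1/(0.851) = 1.175088, so |z| = sqrt(1.175088) = 1.084 for both roots.
Moduli of all roots: 1.0840, 1.0840.
All moduli strictly greater than 1? Yes.
Verdict: Stationary.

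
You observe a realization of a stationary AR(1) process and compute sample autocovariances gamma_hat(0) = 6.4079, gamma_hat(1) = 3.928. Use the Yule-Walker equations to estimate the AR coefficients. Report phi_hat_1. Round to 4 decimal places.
\hat\phi_{1} = 0.6130

The Yule-Walker equations for an AR(p) process read, in matrix form,
  Gamma_p phi = r_p,   with   (Gamma_p)_{ij} = gamma(|i - j|),
                       (r_p)_i = gamma(i),   i,j = 1..p.
Substitute the sample gammas (Toeplitz matrix and right-hand side of size 1):
  Gamma_p = [[6.4079]]
  r_p     = [3.928]
With p = 1 this is the single equation gamma(0) phi_1 = gamma(1):
  phi_hat_1 = gamma(1) / gamma(0) = 3.928 / 6.4079 = 0.6130.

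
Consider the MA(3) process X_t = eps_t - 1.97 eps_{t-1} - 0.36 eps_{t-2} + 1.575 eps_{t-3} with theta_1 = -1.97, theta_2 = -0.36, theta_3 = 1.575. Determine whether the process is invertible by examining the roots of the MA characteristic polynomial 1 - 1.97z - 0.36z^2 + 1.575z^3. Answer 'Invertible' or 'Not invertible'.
\text{Not invertible}

The MA(q) characteristic polynomial is P(z) = 1 - 1.97z - 0.36z^2 + 1.575z^3.
Invertibility requires all roots to lie outside the unit circle, i.e. |z| > 1 for every root.
Degree 3: look for a simple real root z0 first, then factor out (1 - z/z0) and solve the remaining quadratic.
Testing z0 = 0.8: P(0.8) = 1 + (-1.97)(0.8) + (-0.36)(0.8)^2 + (1.575)(0.8)^3
  = 1 + (-1.576) + (-0.2304) + (0.8064) = 0.  So z_0 = 0.8 is a root, |z_0| = 0.8.
Divide out the factor (1 - 1.25 z) = (1 - z/z0) (since 1/z0 = 1.25):
  P(z) = (1 - 1.25 z)(1 + (-0.72) z + (-1.26) z^2)
  [check: z-coef -0.72 - (1.25) = -1.97; z^2-coef -1.26 - (1.25)(-0.72) = -0.36; z^3-coef -(1.25)(-1.26) = 1.575.]
Remaining roots from the quadratic factor 1 + (-0.72) z + (-1.26) z^2:
  Set 1 + (-0.72) z + (-1.26) z^2 = 0, i.e. a z^2 + b z + c = 0 with a = -1.26, b = -0.72, c = 1.
  Discriminant D = b^2 - 4ac = (-0.72)^2 - 4*(-1.26)*1 = 0.5184 - (-5.04) = 5.5584.
  D >= 0, so the roots are real: z = (-b +/- sqrt(D)) / (2a) = (0.72 +/- 2.357626) / (-2.52).
    z_1 = (0.72 + 2.357626) / (-2.52) = -1.2213,   |z_1| = 1.2213.
    z_2 = (0.72 - 2.357626) / (-2.52) = 0.6499,   |z_2| = 0.6499.
Moduli of all roots: 0.8000, 1.2213, 0.6499.
All moduli strictly greater than 1? No.
Verdict: Not invertible.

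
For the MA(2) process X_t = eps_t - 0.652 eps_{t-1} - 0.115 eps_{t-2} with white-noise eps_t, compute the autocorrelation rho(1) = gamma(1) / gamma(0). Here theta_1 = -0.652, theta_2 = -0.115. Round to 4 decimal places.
\rho(1) = -0.4012

For an MA(q) process with theta_0 = 1, the autocovariance is
  gamma(k) = sigma^2 * sum_{i=0..q-k} theta_i * theta_{i+k},
and rho(k) = gamma(k) / gamma(0). Sigma^2 cancels.
  numerator   = (1)*(-0.652) + (-0.652)*(-0.115) = -0.57702.
  denominator = (1)^2 + (-0.652)^2 + (-0.115)^2 = 1.438329.
  rho(1) = -0.57702 / 1.438329 = -0.4012.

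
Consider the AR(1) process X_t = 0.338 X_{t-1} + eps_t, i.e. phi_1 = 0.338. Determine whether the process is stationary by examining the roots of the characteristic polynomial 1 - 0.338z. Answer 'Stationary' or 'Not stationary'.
\text{Stationary}

The AR(p) characteristic polynomial is P(z) = 1 - 0.338z.
Stationarity requires all roots to lie outside the unit circle, i.e. |z| > 1 for every root.
This is linear in z: 1 + (-0.338) z = 0  =>  z = -1/(-0.338) = 2.95858,  |z| = 2.95858.
Moduli of all roots: 2.9586.
All moduli strictly greater than 1? Yes.
Verdict: Stationary.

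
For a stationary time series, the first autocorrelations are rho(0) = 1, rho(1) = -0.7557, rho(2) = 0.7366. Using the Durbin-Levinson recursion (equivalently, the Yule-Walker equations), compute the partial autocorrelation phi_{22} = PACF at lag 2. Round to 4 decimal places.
\phi_{22} = 0.3859

The PACF at lag k is phi_{kk}, the last component of the solution
to the Yule-Walker system G_k phi = r_k where
  (G_k)_{ij} = rho(|i - j|), (r_k)_i = rho(i), i,j = 1..k.
Equivalently, Durbin-Levinson gives phi_{kk} iteratively:
  phi_{11} = rho(1)
  phi_{kk} = [rho(k) - sum_{j=1..k-1} phi_{k-1,j} rho(k-j)]
            / [1 - sum_{j=1..k-1} phi_{k-1,j} rho(j)],
  phi_{k,j} = phi_{k-1,j} - phi_{kk} phi_{k-1,k-j},  j = 1..k-1.
Step k = 1:
  phi_11 = rho(1) = -0.7557.
Step k = 2:
  phi_22 = [rho(2) - phi_11 rho(1)] / [1 - phi_11 rho(1)] = [0.7366 - (-0.7557)(-0.7557)] / [1 - (-0.7557)(-0.7557)]
         = 0.16551751 / 0.42891751 = 0.3859.
Therefore phi_{22} = 0.3859.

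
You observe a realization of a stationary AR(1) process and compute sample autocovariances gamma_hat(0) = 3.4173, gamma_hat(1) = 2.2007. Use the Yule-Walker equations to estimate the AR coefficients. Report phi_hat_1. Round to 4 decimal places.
\hat\phi_{1} = 0.6440

The Yule-Walker equations for an AR(p) process read, in matrix form,
  Gamma_p phi = r_p,   with   (Gamma_p)_{ij} = gamma(|i - j|),
                       (r_p)_i = gamma(i),   i,j = 1..p.
Substitute the sample gammas (Toeplitz matrix and right-hand side of size 1):
  Gamma_p = [[3.4173]]
  r_p     = [2.2007]
With p = 1 this is the single equation gamma(0) phi_1 = gamma(1):
  phi_hat_1 = gamma(1) / gamma(0) = 2.2007 / 3.4173 = 0.6440.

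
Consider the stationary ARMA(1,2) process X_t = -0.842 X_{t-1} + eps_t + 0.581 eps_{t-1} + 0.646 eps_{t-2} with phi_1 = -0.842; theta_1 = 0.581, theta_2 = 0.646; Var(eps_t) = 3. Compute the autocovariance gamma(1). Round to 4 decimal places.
\gamma(1) = -7.9664

Multiply the model equation by X_{t-k} and take expectations. With theta_0 = psi_0 = 1 and psi_j the MA(infinity) weights, this gives
  gamma(k) - sum_i phi_i gamma(k-i) = c_k,
  c_k = sigma^2 * sum_{j=k..q} theta_j psi_{j-k}   (c_k = 0 for k > q),
using gamma(-m) = gamma(m).
psi-weights needed (psi_j = theta_j + sum_i phi_i psi_{j-i}):
  psi_1 = theta_1 + phi_1 = 0.581 + (-0.842) = -0.261
  psi_2 = theta_2 + phi_1 psi_1 = 0.646 + (-0.842)(-0.261) = 0.865762
Right-hand sides:
  c_0 = sigma^2 (1 + theta_1 psi_1 + theta_2 psi_2) = 3 * (1 + (0.581)(-0.261) + (0.646)(0.865762)) = 3 * 1.407641 = 4.222924
  c_1 = sigma^2 (theta_1 + theta_2 psi_1) = 3 * (0.581 + (0.646)(-0.261)) = 1.237182
  c_2 = sigma^2 theta_2 = 3 * (0.646) = 1.938
Equations for k = 0 and k = 1 (AR order 1):
  gamma(0) = phi_1 gamma(1) + c_0
  gamma(1) = phi_1 gamma(0) + c_1
Substituting the second into the first: gamma(0) (1 - phi_1^2) = c_0 + phi_1 c_1, so
  gamma(0) = (c_0 + phi_1 c_1) / (1 - phi_1^2) = (4.222924 + (-0.842)(1.237182)) / (1 - (-0.842)^2) = 3.181217 / 0.291036 = 10.930663.
  gamma(1) = phi_1 gamma(0) + c_1 = (-0.842)(10.930663) + (1.237182) = -7.966436.
Therefore gamma(1) = -7.9664 (to 4 decimal places).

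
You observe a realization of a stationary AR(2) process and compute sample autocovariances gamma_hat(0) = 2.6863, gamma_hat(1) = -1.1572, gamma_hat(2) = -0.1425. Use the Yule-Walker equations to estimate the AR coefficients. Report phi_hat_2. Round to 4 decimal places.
\hat\phi_{2} = -0.2930

The Yule-Walker equations for an AR(p) process read, in matrix form,
  Gamma_p phi = r_p,   with   (Gamma_p)_{ij} = gamma(|i - j|),
                       (r_p)_i = gamma(i),   i,j = 1..p.
Substitute the sample gammas (Toeplitz matrix and right-hand side of size 2):
  Gamma_p = [[2.6863, -1.1572], [-1.1572, 2.6863]]
  r_p     = [-1.1572, -0.1425]
Written out:
  2.6863 phi_1 - 1.1572 phi_2 = -1.1572
  -1.1572 phi_1 + 2.6863 phi_2 = -0.1425
Solve by Cramer's rule:
  det = gamma(0)^2 - gamma(1)^2 = (2.6863)^2 - (-1.1572)^2 = 7.21620769 - 1.33911184 = 5.87709585
  phi_hat_1 = [gamma(1) gamma(0) - gamma(1) gamma(2)] / det = [(-1.1572)(2.6863) - (-1.1572)(-0.1425)] / 5.87709585 = -3.27348736 / 5.87709585 = -0.557
  phi_hat_2 = [gamma(0) gamma(2) - gamma(1)^2] / det = [(2.6863)(-0.1425) - (-1.1572)^2] / 5.87709585 = -1.72190959 / 5.87709585 = -0.293
So phi_hat = [-0.5570, -0.2930].
Therefore phi_hat_2 = -0.2930.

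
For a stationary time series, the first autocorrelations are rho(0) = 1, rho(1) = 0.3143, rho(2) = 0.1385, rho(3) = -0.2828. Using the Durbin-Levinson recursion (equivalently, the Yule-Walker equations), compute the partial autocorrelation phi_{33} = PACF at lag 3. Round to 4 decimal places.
\phi_{33} = -0.3761

The PACF at lag k is phi_{kk}, the last component of the solution
to the Yule-Walker system G_k phi = r_k where
  (G_k)_{ij} = rho(|i - j|), (r_k)_i = rho(i), i,j = 1..k.
Equivalently, Durbin-Levinson gives phi_{kk} iteratively:
  phi_{11} = rho(1)
  phi_{kk} = [rho(k) - sum_{j=1..k-1} phi_{k-1,j} rho(k-j)]
            / [1 - sum_{j=1..k-1} phi_{k-1,j} rho(j)],
  phi_{k,j} = phi_{k-1,j} - phi_{kk} phi_{k-1,k-j},  j = 1..k-1.
Step k = 1:
  phi_11 = rho(1) = 0.3143.
Step k = 2:
  phi_22 = [rho(2) - phi_11 rho(1)] / [1 - phi_11 rho(1)] = [0.1385 - (0.3143)(0.3143)] / [1 - (0.3143)(0.3143)]
         = 0.03971551 / 0.90121551 = 0.044069.
  Update: phi_21 = phi_11 - phi_22 phi_11 = 0.3143 - (0.044069)(0.3143) = 0.300449.
Step k = 3:
  phi_33 = [rho(3) - phi_21 rho(2) - phi_22 rho(1)] / [1 - phi_21 rho(1) - phi_22 rho(2)]
    numerator   = -0.2828 - (0.300449)(0.1385) - (0.044069)(0.3143) = -0.33826304
    denominator = 1 - (0.300449)(0.3143) - (0.044069)(0.1385) = 0.89946529
  phi_33 = -0.33826304 / 0.89946529 = -0.3761.
Therefore phi_{33} = -0.3761.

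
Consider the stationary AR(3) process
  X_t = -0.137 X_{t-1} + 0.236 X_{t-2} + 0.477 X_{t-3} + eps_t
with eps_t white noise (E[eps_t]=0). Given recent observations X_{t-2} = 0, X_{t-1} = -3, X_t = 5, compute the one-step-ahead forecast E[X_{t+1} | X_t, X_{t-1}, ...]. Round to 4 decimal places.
E[X_{t+1} \mid \mathcal F_t] = -1.3930

For an AR(p) model X_t = c + sum_i phi_i X_{t-i} + eps_t, the
one-step-ahead conditional mean is
  E[X_{t+1} | X_t, ...] = c + sum_i phi_i X_{t+1-i}.
Substitute known values:
  E[X_{t+1} | ...] = (-0.137) * (5) + (0.236) * (-3) + (0.477) * (0)
                   = -1.3930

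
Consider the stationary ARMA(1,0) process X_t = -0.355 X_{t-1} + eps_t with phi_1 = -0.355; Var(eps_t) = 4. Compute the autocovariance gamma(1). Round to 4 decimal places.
\gamma(1) = -1.6248

Multiply the model equation by X_{t-k} and take expectations. With theta_0 = psi_0 = 1 and psi_j the MA(infinity) weights, this gives
  gamma(k) - sum_i phi_i gamma(k-i) = c_k,
  c_k = sigma^2 * sum_{j=k..q} theta_j psi_{j-k}   (c_k = 0 for k > q),
using gamma(-m) = gamma(m).
Pure AR (q = 0): c_0 = sigma^2 = 4, c_k = 0 for k >= 1.
Equations for k = 0 and k = 1 (AR order 1):
  gamma(0) = phi_1 gamma(1) + c_0
  gamma(1) = phi_1 gamma(0) + c_1
Substituting the second into the first: gamma(0) (1 - phi_1^2) = c_0 + phi_1 c_1, so
  gamma(0) = c_0 / (1 - phi_1^2) = 4 / (1 - (-0.355)^2) = 4 / 0.873975 = 4.57679.
  gamma(1) = phi_1 gamma(0) = (-0.355)(4.57679) = -1.62476.
Therefore gamma(1) = -1.6248 (to 4 decimal places).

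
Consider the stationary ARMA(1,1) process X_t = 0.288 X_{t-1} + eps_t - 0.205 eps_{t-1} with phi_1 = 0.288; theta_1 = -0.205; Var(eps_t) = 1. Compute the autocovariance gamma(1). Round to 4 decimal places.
\gamma(1) = 0.0852

Multiply the model equation by X_{t-k} and take expectations. With theta_0 = psi_0 = 1 and psi_j the MA(infinity) weights, this gives
  gamma(k) - sum_i phi_i gamma(k-i) = c_k,
  c_k = sigma^2 * sum_{j=k..q} theta_j psi_{j-k}   (c_k = 0 for k > q),
using gamma(-m) = gamma(m).
psi-weights needed (psi_j = theta_j + sum_i phi_i psi_{j-i}):
  psi_1 = theta_1 + phi_1 = -0.205 + (0.288) = 0.083
Right-hand sides:
  c_0 = sigma^2 (1 + theta_1 psi_1) = 1 * (1 + (-0.205)(0.083)) = 1 * 0.982985 = 0.982985
  c_1 = sigma^2 theta_1 = 1 * (-0.205) = -0.205
  c_2 = 0
Equations for k = 0 and k = 1 (AR order 1):
  gamma(0) = phi_1 gamma(1) + c_0
  gamma(1) = phi_1 gamma(0) + c_1
Substituting the second into the first: gamma(0) (1 - phi_1^2) = c_0 + phi_1 c_1, so
  gamma(0) = (c_0 + phi_1 c_1) / (1 - phi_1^2) = (0.982985 + (0.288)(-0.205)) / (1 - (0.288)^2) = 0.923945 / 0.917056 = 1.007512.
  gamma(1) = phi_1 gamma(0) + c_1 = (0.288)(1.007512) + (-0.205) = 0.085163.
Therefore gamma(1) = 0.0852 (to 4 decimal places).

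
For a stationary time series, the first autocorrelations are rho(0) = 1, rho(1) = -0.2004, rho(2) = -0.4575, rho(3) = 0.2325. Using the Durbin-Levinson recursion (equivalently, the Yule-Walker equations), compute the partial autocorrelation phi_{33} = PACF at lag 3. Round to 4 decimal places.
\phi_{33} = -0.0151

The PACF at lag k is phi_{kk}, the last component of the solution
to the Yule-Walker system G_k phi = r_k where
  (G_k)_{ij} = rho(|i - j|), (r_k)_i = rho(i), i,j = 1..k.
Equivalently, Durbin-Levinson gives phi_{kk} iteratively:
  phi_{11} = rho(1)
  phi_{kk} = [rho(k) - sum_{j=1..k-1} phi_{k-1,j} rho(k-j)]
            / [1 - sum_{j=1..k-1} phi_{k-1,j} rho(j)],
  phi_{k,j} = phi_{k-1,j} - phi_{kk} phi_{k-1,k-j},  j = 1..k-1.
Step k = 1:
  phi_11 = rho(1) = -0.2004.
Step k = 2:
  phi_22 = [rho(2) - phi_11 rho(1)] / [1 - phi_11 rho(1)] = [-0.4575 - (-0.2004)(-0.2004)] / [1 - (-0.2004)(-0.2004)]
         = -0.49766016 / 0.95983984 = -0.518483.
  Update: phi_21 = phi_11 - phi_22 phi_11 = -0.2004 - (-0.518483)(-0.2004) = -0.304304.
Step k = 3:
  phi_33 = [rho(3) - phi_21 rho(2) - phi_22 rho(1)] / [1 - phi_21 rho(1) - phi_22 rho(2)]
    numerator   = 0.2325 - (-0.304304)(-0.4575) - (-0.518483)(-0.2004) = -0.01062292
    denominator = 1 - (-0.304304)(-0.2004) - (-0.518483)(-0.4575) = 0.70181176
  phi_33 = -0.01062292 / 0.70181176 = -0.0151.
Therefore phi_{33} = -0.0151.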